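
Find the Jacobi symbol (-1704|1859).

1

(-1704|1859)
  = (155|1859)    [-1704 ≡ 155 mod 1859]
  = -(1859|155)    [QR: both ≡ 3 mod 4, sign flips]
  = -(154|155)    [1859 ≡ 154 mod 155]
  = (77|155)    [155 ≡ 3 mod 8 ⇒ (2|155) = -1]
  = (155|77)    [QR: 77 ≡ 1 mod 4, sign kept]
  = (1|77)    [155 ≡ 1 mod 77]
  = 1    [(1|77) = 1]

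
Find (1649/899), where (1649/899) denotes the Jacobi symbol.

-1

(1649/899)
  = (750/899)    [1649 ≡ 750 mod 899]
  = -(375/899)    [899 ≡ 3 mod 8 ⇒ (2/899) = -1]
  = (899/375)    [QR: both ≡ 3 mod 4, sign flips]
  = (149/375)    [899 ≡ 149 mod 375]
  = (375/149)    [QR: 149 ≡ 1 mod 4, sign kept]
  = (77/149)    [375 ≡ 77 mod 149]
  = (149/77)    [QR: 77 ≡ 1 mod 4, sign kept]
  = (72/77)    [149 ≡ 72 mod 77]
  = -(9/77)    [77 ≡ 5 mod 8 ⇒ (2/77)^3 = -1]
  = -(77/9)    [QR: 9 ≡ 1 mod 4, sign kept]
  = -(5/9)    [77 ≡ 5 mod 9]
  = -(9/5)    [QR: 5 ≡ 1 mod 4, sign kept]
  = -(4/5)    [9 ≡ 4 mod 5]
  = -(1/5)    [5 ≡ 5 mod 8 ⇒ (2/5)^2 = +1]
  = -1    [(1/5) = 1]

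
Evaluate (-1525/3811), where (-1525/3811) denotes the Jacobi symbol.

Pull out -1: (-1525/3811) = (-1/3811)·(1525/3811). Since 3811 ≡ 3 (mod 4), (-1/3811) = -1. Now have -(1525/3811).
1525 ≡ 1 (mod 4), so quadratic reciprocity gives (1525/3811) = (3811/1525). Reduce: 3811 ≡ 761 (mod 1525). Now have -(761/1525).
761 ≡ 1 (mod 4), so quadratic reciprocity gives (761/1525) = (1525/761). Reduce: 1525 ≡ 3 (mod 761). Now have -(3/761).
761 ≡ 1 (mod 4), so quadratic reciprocity gives (3/761) = (761/3). Reduce: 761 ≡ 2 (mod 3). Now have -(2/3).
Factor out 2: 2 = 2. Since 3 ≡ 3 (mod 8), (2/3) = -1. Now have (1/3).
(1/3) = 1. Collecting the sign factors: 1.

1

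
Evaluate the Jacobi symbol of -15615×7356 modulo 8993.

-1

By multiplicativity, (-15615·7356/8993) = (-15615/8993)·(7356/8993).
First factor (-15615/8993):
(-15615/8993)
  = (2371/8993)    [-15615 ≡ 2371 mod 8993]
  = (8993/2371)    [QR: 8993 ≡ 1 mod 4, sign kept]
  = (1880/2371)    [8993 ≡ 1880 mod 2371]
  = -(235/2371)    [2371 ≡ 3 mod 8 ⇒ (2/2371)^3 = -1]
  = (2371/235)    [QR: both ≡ 3 mod 4, sign flips]
  = (21/235)    [2371 ≡ 21 mod 235]
  = (235/21)    [QR: 21 ≡ 1 mod 4, sign kept]
  = (4/21)    [235 ≡ 4 mod 21]
  = (1/21)    [21 ≡ 5 mod 8 ⇒ (2/21)^2 = +1]
  = 1    [(1/21) = 1]
Second factor (7356/8993):
(7356/8993)
  = (1839/8993)    [8993 ≡ 1 mod 8 ⇒ (2/8993)^2 = +1]
  = (8993/1839)    [QR: 8993 ≡ 1 mod 4, sign kept]
  = (1637/1839)    [8993 ≡ 1637 mod 1839]
  = (1839/1637)    [QR: 1637 ≡ 1 mod 4, sign kept]
  = (202/1637)    [1839 ≡ 202 mod 1637]
  = -(101/1637)    [1637 ≡ 5 mod 8 ⇒ (2/1637) = -1]
  = -(1637/101)    [QR: 101 ≡ 1 mod 4, sign kept]
  = -(21/101)    [1637 ≡ 21 mod 101]
  = -(101/21)    [QR: 21 ≡ 1 mod 4, sign kept]
  = -(17/21)    [101 ≡ 17 mod 21]
  = -(21/17)    [QR: 17 ≡ 1 mod 4, sign kept]
  = -(4/17)    [21 ≡ 4 mod 17]
  = -(1/17)    [17 ≡ 1 mod 8 ⇒ (2/17)^2 = +1]
  = -1    [(1/17) = 1]
Product: (1)·(-1) = -1.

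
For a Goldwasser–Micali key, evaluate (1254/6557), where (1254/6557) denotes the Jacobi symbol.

Factor out 2: 1254 = 2·627. Since 6557 ≡ 5 (mod 8), (2/6557) = -1. Now have -(627/6557).
6557 ≡ 1 (mod 4), so quadratic reciprocity gives (627/6557) = (6557/627). Reduce: 6557 ≡ 287 (mod 627). Now have -(287/627).
Both 287 ≡ 3 and 627 ≡ 3 (mod 4), so reciprocity gives (287/627) = -(627/287). Reduce: 627 ≡ 53 (mod 287). Now have (53/287).
53 ≡ 1 (mod 4), so quadratic reciprocity gives (53/287) = (287/53). Reduce: 287 ≡ 22 (mod 53). Now have (22/53).
Factor out 2: 22 = 2·11. Since 53 ≡ 5 (mod 8), (2/53) = -1. Now have -(11/53).
53 ≡ 1 (mod 4), so quadratic reciprocity gives (11/53) = (53/11). Reduce: 53 ≡ 9 (mod 11). Now have -(9/11).
9 ≡ 1 (mod 4), so quadratic reciprocity gives (9/11) = (11/9). Reduce: 11 ≡ 2 (mod 9). Now have -(2/9).
Factor out 2: 2 = 2. Since 9 ≡ 1 (mod 8), (2/9) = +1. Now have -(1/9).
(1/9) = 1. Collecting the sign factors: -1.

-1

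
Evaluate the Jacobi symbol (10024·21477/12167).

-1

By multiplicativity, (10024·21477/12167) = (10024/12167)·(21477/12167).
First factor (10024/12167):
(10024/12167)
  = (1253/12167)    [12167 ≡ 7 mod 8 ⇒ (2/12167)^3 = +1]
  = (12167/1253)    [QR: 1253 ≡ 1 mod 4, sign kept]
  = (890/1253)    [12167 ≡ 890 mod 1253]
  = -(445/1253)    [1253 ≡ 5 mod 8 ⇒ (2/1253) = -1]
  = -(1253/445)    [QR: 445 ≡ 1 mod 4, sign kept]
  = -(363/445)    [1253 ≡ 363 mod 445]
  = -(445/363)    [QR: 445 ≡ 1 mod 4, sign kept]
  = -(82/363)    [445 ≡ 82 mod 363]
  = (41/363)    [363 ≡ 3 mod 8 ⇒ (2/363) = -1]
  = (363/41)    [QR: 41 ≡ 1 mod 4, sign kept]
  = (35/41)    [363 ≡ 35 mod 41]
  = (41/35)    [QR: 41 ≡ 1 mod 4, sign kept]
  = (6/35)    [41 ≡ 6 mod 35]
  = -(3/35)    [35 ≡ 3 mod 8 ⇒ (2/35) = -1]
  = (35/3)    [QR: both ≡ 3 mod 4, sign flips]
  = (2/3)    [35 ≡ 2 mod 3]
  = -(1/3)    [3 ≡ 3 mod 8 ⇒ (2/3) = -1]
  = -1    [(1/3) = 1]
Second factor (21477/12167):
(21477/12167)
  = (9310/12167)    [21477 ≡ 9310 mod 12167]
  = (4655/12167)    [12167 ≡ 7 mod 8 ⇒ (2/12167) = +1]
  = -(12167/4655)    [QR: both ≡ 3 mod 4, sign flips]
  = -(2857/4655)    [12167 ≡ 2857 mod 4655]
  = -(4655/2857)    [QR: 2857 ≡ 1 mod 4, sign kept]
  = -(1798/2857)    [4655 ≡ 1798 mod 2857]
  = -(899/2857)    [2857 ≡ 1 mod 8 ⇒ (2/2857) = +1]
  = -(2857/899)    [QR: 2857 ≡ 1 mod 4, sign kept]
  = -(160/899)    [2857 ≡ 160 mod 899]
  = (5/899)    [899 ≡ 3 mod 8 ⇒ (2/899)^5 = -1]
  = (899/5)    [QR: 5 ≡ 1 mod 4, sign kept]
  = (4/5)    [899 ≡ 4 mod 5]
  = (1/5)    [5 ≡ 5 mod 8 ⇒ (2/5)^2 = +1]
  = 1    [(1/5) = 1]
Product: (-1)·(1) = -1.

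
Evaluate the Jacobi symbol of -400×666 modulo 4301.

-1

By multiplicativity, (-400·666/4301) = (-400/4301)·(666/4301).
First factor (-400/4301):
Pull out -1: (-400/4301) = (-1/4301)·(400/4301). Since 4301 ≡ 1 (mod 4), (-1/4301) = +1. Now have (400/4301).
Factor out 2: 400 = 2^4·25. Since 4301 ≡ 5 (mod 8), (2/4301) = -1, and (2/4301)^4 = +1. Now have (25/4301).
25 ≡ 1 (mod 4), so quadratic reciprocity gives (25/4301) = (4301/25). Reduce: 4301 ≡ 1 (mod 25). Now have (1/25).
(1/25) = 1. Collecting the sign factors: 1.
Second factor (666/4301):
Factor out 2: 666 = 2·333. Since 4301 ≡ 5 (mod 8), (2/4301) = -1. Now have -(333/4301).
333 ≡ 1 (mod 4), so quadratic reciprocity gives (333/4301) = (4301/333). Reduce: 4301 ≡ 305 (mod 333). Now have -(305/333).
305 ≡ 1 (mod 4), so quadratic reciprocity gives (305/333) = (333/305). Reduce: 333 ≡ 28 (mod 305). Now have -(28/305).
Factor out 2: 28 = 2^2·7. Since 305 ≡ 1 (mod 8), (2/305) = +1, and (2/305)^2 = +1. Now have -(7/305).
305 ≡ 1 (mod 4), so quadratic reciprocity gives (7/305) = (305/7). Reduce: 305 ≡ 4 (mod 7). Now have -(4/7).
Factor out 2: 4 = 2^2. Since 7 ≡ 7 (mod 8), (2/7) = +1, and (2/7)^2 = +1. Now have -(1/7).
(1/7) = 1. Collecting the sign factors: -1.
Product: (1)·(-1) = -1.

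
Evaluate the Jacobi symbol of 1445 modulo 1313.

Reduce the numerator: 1445 ≡ 132 (mod 1313), so (1445|1313) = (132|1313).
Factor out 2: 132 = 2^2·33. Since 1313 ≡ 1 (mod 8), (2|1313) = +1, and (2|1313)^2 = +1. Now have (33|1313).
33 ≡ 1 (mod 4), so quadratic reciprocity gives (33|1313) = (1313|33). Reduce: 1313 ≡ 26 (mod 33). Now have (26|33).
Factor out 2: 26 = 2·13. Since 33 ≡ 1 (mod 8), (2|33) = +1. Now have (13|33).
13 ≡ 1 (mod 4), so quadratic reciprocity gives (13|33) = (33|13). Reduce: 33 ≡ 7 (mod 13). Now have (7|13).
13 ≡ 1 (mod 4), so quadratic reciprocity gives (7|13) = (13|7). Reduce: 13 ≡ 6 (mod 7). Now have (6|7).
Factor out 2: 6 = 2·3. Since 7 ≡ 7 (mod 8), (2|7) = +1. Now have (3|7).
Both 3 ≡ 3 and 7 ≡ 3 (mod 4), so reciprocity gives (3|7) = -(7|3). Reduce: 7 ≡ 1 (mod 3). Now have -(1|3).
(1|3) = 1. Collecting the sign factors: -1.

-1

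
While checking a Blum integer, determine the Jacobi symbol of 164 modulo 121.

Reduce the numerator: 164 ≡ 43 (mod 121), so (164 / 121) = (43 / 121).
121 ≡ 1 (mod 4), so quadratic reciprocity gives (43 / 121) = (121 / 43). Reduce: 121 ≡ 35 (mod 43). Now have (35 / 43).
Both 35 ≡ 3 and 43 ≡ 3 (mod 4), so reciprocity gives (35 / 43) = -(43 / 35). Reduce: 43 ≡ 8 (mod 35). Now have -(8 / 35).
Factor out 2: 8 = 2^3. Since 35 ≡ 3 (mod 8), (2 / 35) = -1, and (2 / 35)^3 = -1. Now have (1 / 35).
(1 / 35) = 1. Collecting the sign factors: 1.

1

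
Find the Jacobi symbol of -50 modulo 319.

-1

Pull out -1: (-50|319) = (-1|319)·(50|319). Since 319 ≡ 3 (mod 4), (-1|319) = -1. Now have -(50|319).
Factor out 2: 50 = 2·25. Since 319 ≡ 7 (mod 8), (2|319) = +1. Now have -(25|319).
25 ≡ 1 (mod 4), so quadratic reciprocity gives (25|319) = (319|25). Reduce: 319 ≡ 19 (mod 25). Now have -(19|25).
25 ≡ 1 (mod 4), so quadratic reciprocity gives (19|25) = (25|19). Reduce: 25 ≡ 6 (mod 19). Now have -(6|19).
Factor out 2: 6 = 2·3. Since 19 ≡ 3 (mod 8), (2|19) = -1. Now have (3|19).
Both 3 ≡ 3 and 19 ≡ 3 (mod 4), so reciprocity gives (3|19) = -(19|3). Reduce: 19 ≡ 1 (mod 3). Now have -(1|3).
(1|3) = 1. Collecting the sign factors: -1.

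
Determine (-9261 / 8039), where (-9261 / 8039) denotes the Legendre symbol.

-1

(-9261 / 8039)
  = -(9261 / 8039)    [8039 ≡ 3 mod 4 ⇒ (-1 / 8039) = -1]
  = -(1222 / 8039)    [9261 ≡ 1222 mod 8039]
  = -(611 / 8039)    [8039 ≡ 7 mod 8 ⇒ (2 / 8039) = +1]
  = (8039 / 611)    [QR: both ≡ 3 mod 4, sign flips]
  = (96 / 611)    [8039 ≡ 96 mod 611]
  = -(3 / 611)    [611 ≡ 3 mod 8 ⇒ (2 / 611)^5 = -1]
  = (611 / 3)    [QR: both ≡ 3 mod 4, sign flips]
  = (2 / 3)    [611 ≡ 2 mod 3]
  = -(1 / 3)    [3 ≡ 3 mod 8 ⇒ (2 / 3) = -1]
  = -1    [(1 / 3) = 1]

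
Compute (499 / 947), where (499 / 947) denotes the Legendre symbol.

1

Both 499 ≡ 3 and 947 ≡ 3 (mod 4), so reciprocity gives (499 / 947) = -(947 / 499). Reduce: 947 ≡ 448 (mod 499). Now have -(448 / 499).
Factor out 2: 448 = 2^6·7. Since 499 ≡ 3 (mod 8), (2 / 499) = -1, and (2 / 499)^6 = +1. Now have -(7 / 499).
Both 7 ≡ 3 and 499 ≡ 3 (mod 4), so reciprocity gives (7 / 499) = -(499 / 7). Reduce: 499 ≡ 2 (mod 7). Now have (2 / 7).
Factor out 2: 2 = 2. Since 7 ≡ 7 (mod 8), (2 / 7) = +1. Now have (1 / 7).
(1 / 7) = 1. Collecting the sign factors: 1.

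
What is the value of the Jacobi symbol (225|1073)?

1

225 ≡ 1 (mod 4), so quadratic reciprocity gives (225|1073) = (1073|225). Reduce: 1073 ≡ 173 (mod 225). Now have (173|225).
173 ≡ 1 (mod 4), so quadratic reciprocity gives (173|225) = (225|173). Reduce: 225 ≡ 52 (mod 173). Now have (52|173).
Factor out 2: 52 = 2^2·13. Since 173 ≡ 5 (mod 8), (2|173) = -1, and (2|173)^2 = +1. Now have (13|173).
13 ≡ 1 (mod 4), so quadratic reciprocity gives (13|173) = (173|13). Reduce: 173 ≡ 4 (mod 13). Now have (4|13).
Factor out 2: 4 = 2^2. Since 13 ≡ 5 (mod 8), (2|13) = -1, and (2|13)^2 = +1. Now have (1|13).
(1|13) = 1. Collecting the sign factors: 1.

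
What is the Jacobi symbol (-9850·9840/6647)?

1

By multiplicativity, (-9850·9840/6647) = (-9850/6647)·(9840/6647).
First factor (-9850/6647):
Pull out -1: (-9850/6647) = (-1/6647)·(9850/6647). Since 6647 ≡ 3 (mod 4), (-1/6647) = -1. Now have -(9850/6647).
Reduce the numerator: 9850 ≡ 3203 (mod 6647), so (9850/6647) = (3203/6647).
Both 3203 ≡ 3 and 6647 ≡ 3 (mod 4), so reciprocity gives (3203/6647) = -(6647/3203). Reduce: 6647 ≡ 241 (mod 3203). Now have (241/3203).
241 ≡ 1 (mod 4), so quadratic reciprocity gives (241/3203) = (3203/241). Reduce: 3203 ≡ 70 (mod 241). Now have (70/241).
Factor out 2: 70 = 2·35. Since 241 ≡ 1 (mod 8), (2/241) = +1. Now have (35/241).
241 ≡ 1 (mod 4), so quadratic reciprocity gives (35/241) = (241/35). Reduce: 241 ≡ 31 (mod 35). Now have (31/35).
Both 31 ≡ 3 and 35 ≡ 3 (mod 4), so reciprocity gives (31/35) = -(35/31). Reduce: 35 ≡ 4 (mod 31). Now have -(4/31).
Factor out 2: 4 = 2^2. Since 31 ≡ 7 (mod 8), (2/31) = +1, and (2/31)^2 = +1. Now have -(1/31).
(1/31) = 1. Collecting the sign factors: -1.
Second factor (9840/6647):
Reduce the numerator: 9840 ≡ 3193 (mod 6647), so (9840/6647) = (3193/6647).
3193 ≡ 1 (mod 4), so quadratic reciprocity gives (3193/6647) = (6647/3193). Reduce: 6647 ≡ 261 (mod 3193). Now have (261/3193).
261 ≡ 1 (mod 4), so quadratic reciprocity gives (261/3193) = (3193/261). Reduce: 3193 ≡ 61 (mod 261). Now have (61/261).
61 ≡ 1 (mod 4), so quadratic reciprocity gives (61/261) = (261/61). Reduce: 261 ≡ 17 (mod 61). Now have (17/61).
17 ≡ 1 (mod 4), so quadratic reciprocity gives (17/61) = (61/17). Reduce: 61 ≡ 10 (mod 17). Now have (10/17).
Factor out 2: 10 = 2·5. Since 17 ≡ 1 (mod 8), (2/17) = +1. Now have (5/17).
5 ≡ 1 (mod 4), so quadratic reciprocity gives (5/17) = (17/5). Reduce: 17 ≡ 2 (mod 5). Now have (2/5).
Factor out 2: 2 = 2. Since 5 ≡ 5 (mod 8), (2/5) = -1. Now have -(1/5).
(1/5) = 1. Collecting the sign factors: -1.
Product: (-1)·(-1) = 1.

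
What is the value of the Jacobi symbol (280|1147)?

1

Factor out 2: 280 = 2^3·35. Since 1147 ≡ 3 (mod 8), (2|1147) = -1, and (2|1147)^3 = -1. Now have -(35|1147).
Both 35 ≡ 3 and 1147 ≡ 3 (mod 4), so reciprocity gives (35|1147) = -(1147|35). Reduce: 1147 ≡ 27 (mod 35). Now have (27|35).
Both 27 ≡ 3 and 35 ≡ 3 (mod 4), so reciprocity gives (27|35) = -(35|27). Reduce: 35 ≡ 8 (mod 27). Now have -(8|27).
Factor out 2: 8 = 2^3. Since 27 ≡ 3 (mod 8), (2|27) = -1, and (2|27)^3 = -1. Now have (1|27).
(1|27) = 1. Collecting the sign factors: 1.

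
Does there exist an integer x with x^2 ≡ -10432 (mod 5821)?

Reduce the numerator: -10432 ≡ 1210 (mod 5821), so (-10432/5821) = (1210/5821).
Factor out 2: 1210 = 2·605. Since 5821 ≡ 5 (mod 8), (2/5821) = -1. Now have -(605/5821).
605 ≡ 1 (mod 4), so quadratic reciprocity gives (605/5821) = (5821/605). Reduce: 5821 ≡ 376 (mod 605). Now have -(376/605).
Factor out 2: 376 = 2^3·47. Since 605 ≡ 5 (mod 8), (2/605) = -1, and (2/605)^3 = -1. Now have (47/605).
605 ≡ 1 (mod 4), so quadratic reciprocity gives (47/605) = (605/47). Reduce: 605 ≡ 41 (mod 47). Now have (41/47).
41 ≡ 1 (mod 4), so quadratic reciprocity gives (41/47) = (47/41). Reduce: 47 ≡ 6 (mod 41). Now have (6/41).
Factor out 2: 6 = 2·3. Since 41 ≡ 1 (mod 8), (2/41) = +1. Now have (3/41).
41 ≡ 1 (mod 4), so quadratic reciprocity gives (3/41) = (41/3). Reduce: 41 ≡ 2 (mod 3). Now have (2/3).
Factor out 2: 2 = 2. Since 3 ≡ 3 (mod 8), (2/3) = -1. Now have -(1/3).
(1/3) = 1. Collecting the sign factors: -1.
The Legendre symbol is -1, so x^2 ≡ -10432 (mod 5821) has no solution.

no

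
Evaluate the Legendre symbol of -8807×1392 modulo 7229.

By multiplicativity, (-8807·1392 / 7229) = (-8807 / 7229)·(1392 / 7229).
First factor (-8807 / 7229):
Pull out -1: (-8807 / 7229) = (-1 / 7229)·(8807 / 7229). Since 7229 ≡ 1 (mod 4), (-1 / 7229) = +1. Now have (8807 / 7229).
Reduce the numerator: 8807 ≡ 1578 (mod 7229), so (8807 / 7229) = (1578 / 7229).
Factor out 2: 1578 = 2·789. Since 7229 ≡ 5 (mod 8), (2 / 7229) = -1. Now have -(789 / 7229).
789 ≡ 1 (mod 4), so quadratic reciprocity gives (789 / 7229) = (7229 / 789). Reduce: 7229 ≡ 128 (mod 789). Now have -(128 / 789).
Factor out 2: 128 = 2^7. Since 789 ≡ 5 (mod 8), (2 / 789) = -1, and (2 / 789)^7 = -1. Now have (1 / 789).
(1 / 789) = 1. Collecting the sign factors: 1.
Second factor (1392 / 7229):
Factor out 2: 1392 = 2^4·87. Since 7229 ≡ 5 (mod 8), (2 / 7229) = -1, and (2 / 7229)^4 = +1. Now have (87 / 7229).
7229 ≡ 1 (mod 4), so quadratic reciprocity gives (87 / 7229) = (7229 / 87). Reduce: 7229 ≡ 8 (mod 87). Now have (8 / 87).
Factor out 2: 8 = 2^3. Since 87 ≡ 7 (mod 8), (2 / 87) = +1, and (2 / 87)^3 = +1. Now have (1 / 87).
(1 / 87) = 1. Collecting the sign factors: 1.
Product: (1)·(1) = 1.

1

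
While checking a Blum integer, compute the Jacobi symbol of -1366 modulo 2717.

Pull out -1: (-1366 / 2717) = (-1 / 2717)·(1366 / 2717). Since 2717 ≡ 1 (mod 4), (-1 / 2717) = +1. Now have (1366 / 2717).
Factor out 2: 1366 = 2·683. Since 2717 ≡ 5 (mod 8), (2 / 2717) = -1. Now have -(683 / 2717).
2717 ≡ 1 (mod 4), so quadratic reciprocity gives (683 / 2717) = (2717 / 683). Reduce: 2717 ≡ 668 (mod 683). Now have -(668 / 683).
Factor out 2: 668 = 2^2·167. Since 683 ≡ 3 (mod 8), (2 / 683) = -1, and (2 / 683)^2 = +1. Now have -(167 / 683).
Both 167 ≡ 3 and 683 ≡ 3 (mod 4), so reciprocity gives (167 / 683) = -(683 / 167). Reduce: 683 ≡ 15 (mod 167). Now have (15 / 167).
Both 15 ≡ 3 and 167 ≡ 3 (mod 4), so reciprocity gives (15 / 167) = -(167 / 15). Reduce: 167 ≡ 2 (mod 15). Now have -(2 / 15).
Factor out 2: 2 = 2. Since 15 ≡ 7 (mod 8), (2 / 15) = +1. Now have -(1 / 15).
(1 / 15) = 1. Collecting the sign factors: -1.

-1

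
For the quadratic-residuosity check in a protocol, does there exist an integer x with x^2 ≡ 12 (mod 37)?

Factor out 2: 12 = 2^2·3. Since 37 ≡ 5 (mod 8), (2|37) = -1, and (2|37)^2 = +1. Now have (3|37).
37 ≡ 1 (mod 4), so quadratic reciprocity gives (3|37) = (37|3). Reduce: 37 ≡ 1 (mod 3). Now have (1|3).
(1|3) = 1. Collecting the sign factors: 1.
The Legendre symbol is 1, so x^2 ≡ 12 (mod 37) has solution.

yes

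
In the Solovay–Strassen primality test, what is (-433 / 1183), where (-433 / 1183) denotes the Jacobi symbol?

Reduce the numerator: -433 ≡ 750 (mod 1183), so (-433 / 1183) = (750 / 1183).
Factor out 2: 750 = 2·375. Since 1183 ≡ 7 (mod 8), (2 / 1183) = +1. Now have (375 / 1183).
Both 375 ≡ 3 and 1183 ≡ 3 (mod 4), so reciprocity gives (375 / 1183) = -(1183 / 375). Reduce: 1183 ≡ 58 (mod 375). Now have -(58 / 375).
Factor out 2: 58 = 2·29. Since 375 ≡ 7 (mod 8), (2 / 375) = +1. Now have -(29 / 375).
29 ≡ 1 (mod 4), so quadratic reciprocity gives (29 / 375) = (375 / 29). Reduce: 375 ≡ 27 (mod 29). Now have -(27 / 29).
29 ≡ 1 (mod 4), so quadratic reciprocity gives (27 / 29) = (29 / 27). Reduce: 29 ≡ 2 (mod 27). Now have -(2 / 27).
Factor out 2: 2 = 2. Since 27 ≡ 3 (mod 8), (2 / 27) = -1. Now have (1 / 27).
(1 / 27) = 1. Collecting the sign factors: 1.

1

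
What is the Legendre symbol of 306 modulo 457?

Factor out 2: 306 = 2·153. Since 457 ≡ 1 (mod 8), (2|457) = +1. Now have (153|457).
153 ≡ 1 (mod 4), so quadratic reciprocity gives (153|457) = (457|153). Reduce: 457 ≡ 151 (mod 153). Now have (151|153).
153 ≡ 1 (mod 4), so quadratic reciprocity gives (151|153) = (153|151). Reduce: 153 ≡ 2 (mod 151). Now have (2|151).
Factor out 2: 2 = 2. Since 151 ≡ 7 (mod 8), (2|151) = +1. Now have (1|151).
(1|151) = 1. Collecting the sign factors: 1.

1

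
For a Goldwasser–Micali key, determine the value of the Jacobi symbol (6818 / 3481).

Reduce the numerator: 6818 ≡ 3337 (mod 3481), so (6818 / 3481) = (3337 / 3481).
3337 ≡ 1 (mod 4), so quadratic reciprocity gives (3337 / 3481) = (3481 / 3337). Reduce: 3481 ≡ 144 (mod 3337). Now have (144 / 3337).
Factor out 2: 144 = 2^4·9. Since 3337 ≡ 1 (mod 8), (2 / 3337) = +1, and (2 / 3337)^4 = +1. Now have (9 / 3337).
9 ≡ 1 (mod 4), so quadratic reciprocity gives (9 / 3337) = (3337 / 9). Reduce: 3337 ≡ 7 (mod 9). Now have (7 / 9).
9 ≡ 1 (mod 4), so quadratic reciprocity gives (7 / 9) = (9 / 7). Reduce: 9 ≡ 2 (mod 7). Now have (2 / 7).
Factor out 2: 2 = 2. Since 7 ≡ 7 (mod 8), (2 / 7) = +1. Now have (1 / 7).
(1 / 7) = 1. Collecting the sign factors: 1.

1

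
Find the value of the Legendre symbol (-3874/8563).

-1

Reduce the numerator: -3874 ≡ 4689 (mod 8563), so (-3874/8563) = (4689/8563).
4689 ≡ 1 (mod 4), so quadratic reciprocity gives (4689/8563) = (8563/4689). Reduce: 8563 ≡ 3874 (mod 4689). Now have (3874/4689).
Factor out 2: 3874 = 2·1937. Since 4689 ≡ 1 (mod 8), (2/4689) = +1. Now have (1937/4689).
1937 ≡ 1 (mod 4), so quadratic reciprocity gives (1937/4689) = (4689/1937). Reduce: 4689 ≡ 815 (mod 1937). Now have (815/1937).
1937 ≡ 1 (mod 4), so quadratic reciprocity gives (815/1937) = (1937/815). Reduce: 1937 ≡ 307 (mod 815). Now have (307/815).
Both 307 ≡ 3 and 815 ≡ 3 (mod 4), so reciprocity gives (307/815) = -(815/307). Reduce: 815 ≡ 201 (mod 307). Now have -(201/307).
201 ≡ 1 (mod 4), so quadratic reciprocity gives (201/307) = (307/201). Reduce: 307 ≡ 106 (mod 201). Now have -(106/201).
Factor out 2: 106 = 2·53. Since 201 ≡ 1 (mod 8), (2/201) = +1. Now have -(53/201).
53 ≡ 1 (mod 4), so quadratic reciprocity gives (53/201) = (201/53). Reduce: 201 ≡ 42 (mod 53). Now have -(42/53).
Factor out 2: 42 = 2·21. Since 53 ≡ 5 (mod 8), (2/53) = -1. Now have (21/53).
21 ≡ 1 (mod 4), so quadratic reciprocity gives (21/53) = (53/21). Reduce: 53 ≡ 11 (mod 21). Now have (11/21).
21 ≡ 1 (mod 4), so quadratic reciprocity gives (11/21) = (21/11). Reduce: 21 ≡ 10 (mod 11). Now have (10/11).
Factor out 2: 10 = 2·5. Since 11 ≡ 3 (mod 8), (2/11) = -1. Now have -(5/11).
5 ≡ 1 (mod 4), so quadratic reciprocity gives (5/11) = (11/5). Reduce: 11 ≡ 1 (mod 5). Now have -(1/5).
(1/5) = 1. Collecting the sign factors: -1.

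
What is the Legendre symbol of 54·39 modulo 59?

1

By multiplicativity, (54·39|59) = (54|59)·(39|59).
First factor (54|59):
Factor out 2: 54 = 2·27. Since 59 ≡ 3 (mod 8), (2|59) = -1. Now have -(27|59).
Both 27 ≡ 3 and 59 ≡ 3 (mod 4), so reciprocity gives (27|59) = -(59|27). Reduce: 59 ≡ 5 (mod 27). Now have (5|27).
5 ≡ 1 (mod 4), so quadratic reciprocity gives (5|27) = (27|5). Reduce: 27 ≡ 2 (mod 5). Now have (2|5).
Factor out 2: 2 = 2. Since 5 ≡ 5 (mod 8), (2|5) = -1. Now have -(1|5).
(1|5) = 1. Collecting the sign factors: -1.
Second factor (39|59):
Both 39 ≡ 3 and 59 ≡ 3 (mod 4), so reciprocity gives (39|59) = -(59|39). Reduce: 59 ≡ 20 (mod 39). Now have -(20|39).
Factor out 2: 20 = 2^2·5. Since 39 ≡ 7 (mod 8), (2|39) = +1, and (2|39)^2 = +1. Now have -(5|39).
5 ≡ 1 (mod 4), so quadratic reciprocity gives (5|39) = (39|5). Reduce: 39 ≡ 4 (mod 5). Now have -(4|5).
Factor out 2: 4 = 2^2. Since 5 ≡ 5 (mod 8), (2|5) = -1, and (2|5)^2 = +1. Now have -(1|5).
(1|5) = 1. Collecting the sign factors: -1.
Product: (-1)·(-1) = 1.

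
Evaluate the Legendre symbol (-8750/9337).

(-8750/9337)
  = (8750/9337)    [9337 ≡ 1 mod 4 ⇒ (-1/9337) = +1]
  = (4375/9337)    [9337 ≡ 1 mod 8 ⇒ (2/9337) = +1]
  = (9337/4375)    [QR: 9337 ≡ 1 mod 4, sign kept]
  = (587/4375)    [9337 ≡ 587 mod 4375]
  = -(4375/587)    [QR: both ≡ 3 mod 4, sign flips]
  = -(266/587)    [4375 ≡ 266 mod 587]
  = (133/587)    [587 ≡ 3 mod 8 ⇒ (2/587) = -1]
  = (587/133)    [QR: 133 ≡ 1 mod 4, sign kept]
  = (55/133)    [587 ≡ 55 mod 133]
  = (133/55)    [QR: 133 ≡ 1 mod 4, sign kept]
  = (23/55)    [133 ≡ 23 mod 55]
  = -(55/23)    [QR: both ≡ 3 mod 4, sign flips]
  = -(9/23)    [55 ≡ 9 mod 23]
  = -(23/9)    [QR: 9 ≡ 1 mod 4, sign kept]
  = -(5/9)    [23 ≡ 5 mod 9]
  = -(9/5)    [QR: 5 ≡ 1 mod 4, sign kept]
  = -(4/5)    [9 ≡ 4 mod 5]
  = -(1/5)    [5 ≡ 5 mod 8 ⇒ (2/5)^2 = +1]
  = -1    [(1/5) = 1]

-1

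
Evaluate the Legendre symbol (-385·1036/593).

1

By multiplicativity, (-385·1036/593) = (-385/593)·(1036/593).
First factor (-385/593):
(-385/593)
  = (385/593)    [593 ≡ 1 mod 4 ⇒ (-1/593) = +1]
  = (593/385)    [QR: 385 ≡ 1 mod 4, sign kept]
  = (208/385)    [593 ≡ 208 mod 385]
  = (13/385)    [385 ≡ 1 mod 8 ⇒ (2/385)^4 = +1]
  = (385/13)    [QR: 13 ≡ 1 mod 4, sign kept]
  = (8/13)    [385 ≡ 8 mod 13]
  = -(1/13)    [13 ≡ 5 mod 8 ⇒ (2/13)^3 = -1]
  = -1    [(1/13) = 1]
Second factor (1036/593):
(1036/593)
  = (443/593)    [1036 ≡ 443 mod 593]
  = (593/443)    [QR: 593 ≡ 1 mod 4, sign kept]
  = (150/443)    [593 ≡ 150 mod 443]
  = -(75/443)    [443 ≡ 3 mod 8 ⇒ (2/443) = -1]
  = (443/75)    [QR: both ≡ 3 mod 4, sign flips]
  = (68/75)    [443 ≡ 68 mod 75]
  = (17/75)    [75 ≡ 3 mod 8 ⇒ (2/75)^2 = +1]
  = (75/17)    [QR: 17 ≡ 1 mod 4, sign kept]
  = (7/17)    [75 ≡ 7 mod 17]
  = (17/7)    [QR: 17 ≡ 1 mod 4, sign kept]
  = (3/7)    [17 ≡ 3 mod 7]
  = -(7/3)    [QR: both ≡ 3 mod 4, sign flips]
  = -(1/3)    [7 ≡ 1 mod 3]
  = -1    [(1/3) = 1]
Product: (-1)·(-1) = 1.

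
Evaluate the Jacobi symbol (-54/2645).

1

(-54/2645)
  = (54/2645)    [2645 ≡ 1 mod 4 ⇒ (-1/2645) = +1]
  = -(27/2645)    [2645 ≡ 5 mod 8 ⇒ (2/2645) = -1]
  = -(2645/27)    [QR: 2645 ≡ 1 mod 4, sign kept]
  = -(26/27)    [2645 ≡ 26 mod 27]
  = (13/27)    [27 ≡ 3 mod 8 ⇒ (2/27) = -1]
  = (27/13)    [QR: 13 ≡ 1 mod 4, sign kept]
  = (1/13)    [27 ≡ 1 mod 13]
  = 1    [(1/13) = 1]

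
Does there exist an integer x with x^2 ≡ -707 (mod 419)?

yes

Reduce the numerator: -707 ≡ 131 (mod 419), so (-707/419) = (131/419).
Both 131 ≡ 3 and 419 ≡ 3 (mod 4), so reciprocity gives (131/419) = -(419/131). Reduce: 419 ≡ 26 (mod 131). Now have -(26/131).
Factor out 2: 26 = 2·13. Since 131 ≡ 3 (mod 8), (2/131) = -1. Now have (13/131).
13 ≡ 1 (mod 4), so quadratic reciprocity gives (13/131) = (131/13). Reduce: 131 ≡ 1 (mod 13). Now have (1/13).
(1/13) = 1. Collecting the sign factors: 1.
(-707/419) = 1, and 419 is prime, so -707 is a quadratic residue mod 419.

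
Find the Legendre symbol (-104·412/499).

-1

By multiplicativity, (-104·412/499) = (-104/499)·(412/499).
First factor (-104/499):
Reduce the numerator: -104 ≡ 395 (mod 499), so (-104/499) = (395/499).
Both 395 ≡ 3 and 499 ≡ 3 (mod 4), so reciprocity gives (395/499) = -(499/395). Reduce: 499 ≡ 104 (mod 395). Now have -(104/395).
Factor out 2: 104 = 2^3·13. Since 395 ≡ 3 (mod 8), (2/395) = -1, and (2/395)^3 = -1. Now have (13/395).
13 ≡ 1 (mod 4), so quadratic reciprocity gives (13/395) = (395/13). Reduce: 395 ≡ 5 (mod 13). Now have (5/13).
5 ≡ 1 (mod 4), so quadratic reciprocity gives (5/13) = (13/5). Reduce: 13 ≡ 3 (mod 5). Now have (3/5).
5 ≡ 1 (mod 4), so quadratic reciprocity gives (3/5) = (5/3). Reduce: 5 ≡ 2 (mod 3). Now have (2/3).
Factor out 2: 2 = 2. Since 3 ≡ 3 (mod 8), (2/3) = -1. Now have -(1/3).
(1/3) = 1. Collecting the sign factors: -1.
Second factor (412/499):
Factor out 2: 412 = 2^2·103. Since 499 ≡ 3 (mod 8), (2/499) = -1, and (2/499)^2 = +1. Now have (103/499).
Both 103 ≡ 3 and 499 ≡ 3 (mod 4), so reciprocity gives (103/499) = -(499/103). Reduce: 499 ≡ 87 (mod 103). Now have -(87/103).
Both 87 ≡ 3 and 103 ≡ 3 (mod 4), so reciprocity gives (87/103) = -(103/87). Reduce: 103 ≡ 16 (mod 87). Now have (16/87).
Factor out 2: 16 = 2^4. Since 87 ≡ 7 (mod 8), (2/87) = +1, and (2/87)^4 = +1. Now have (1/87).
(1/87) = 1. Collecting the sign factors: 1.
Product: (-1)·(1) = -1.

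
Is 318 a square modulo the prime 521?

(318/521)
  = (159/521)    [521 ≡ 1 mod 8 ⇒ (2/521) = +1]
  = (521/159)    [QR: 521 ≡ 1 mod 4, sign kept]
  = (44/159)    [521 ≡ 44 mod 159]
  = (11/159)    [159 ≡ 7 mod 8 ⇒ (2/159)^2 = +1]
  = -(159/11)    [QR: both ≡ 3 mod 4, sign flips]
  = -(5/11)    [159 ≡ 5 mod 11]
  = -(11/5)    [QR: 5 ≡ 1 mod 4, sign kept]
  = -(1/5)    [11 ≡ 1 mod 5]
  = -1    [(1/5) = 1]
The Legendre symbol is -1, so x^2 ≡ 318 (mod 521) has no solution.

no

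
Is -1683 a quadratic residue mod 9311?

no

(-1683/9311)
  = (7628/9311)    [-1683 ≡ 7628 mod 9311]
  = (1907/9311)    [9311 ≡ 7 mod 8 ⇒ (2/9311)^2 = +1]
  = -(9311/1907)    [QR: both ≡ 3 mod 4, sign flips]
  = -(1683/1907)    [9311 ≡ 1683 mod 1907]
  = (1907/1683)    [QR: both ≡ 3 mod 4, sign flips]
  = (224/1683)    [1907 ≡ 224 mod 1683]
  = -(7/1683)    [1683 ≡ 3 mod 8 ⇒ (2/1683)^5 = -1]
  = (1683/7)    [QR: both ≡ 3 mod 4, sign flips]
  = (3/7)    [1683 ≡ 3 mod 7]
  = -(7/3)    [QR: both ≡ 3 mod 4, sign flips]
  = -(1/3)    [7 ≡ 1 mod 3]
  = -1    [(1/3) = 1]
(-1683/9311) = -1, and 9311 is prime, so -1683 is not a quadratic residue mod 9311.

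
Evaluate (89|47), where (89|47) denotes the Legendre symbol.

1

(89|47)
  = (42|47)    [89 ≡ 42 mod 47]
  = (21|47)    [47 ≡ 7 mod 8 ⇒ (2|47) = +1]
  = (47|21)    [QR: 21 ≡ 1 mod 4, sign kept]
  = (5|21)    [47 ≡ 5 mod 21]
  = (21|5)    [QR: 5 ≡ 1 mod 4, sign kept]
  = (1|5)    [21 ≡ 1 mod 5]
  = 1    [(1|5) = 1]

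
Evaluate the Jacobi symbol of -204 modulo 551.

1

(-204/551)
  = (347/551)    [-204 ≡ 347 mod 551]
  = -(551/347)    [QR: both ≡ 3 mod 4, sign flips]
  = -(204/347)    [551 ≡ 204 mod 347]
  = -(51/347)    [347 ≡ 3 mod 8 ⇒ (2/347)^2 = +1]
  = (347/51)    [QR: both ≡ 3 mod 4, sign flips]
  = (41/51)    [347 ≡ 41 mod 51]
  = (51/41)    [QR: 41 ≡ 1 mod 4, sign kept]
  = (10/41)    [51 ≡ 10 mod 41]
  = (5/41)    [41 ≡ 1 mod 8 ⇒ (2/41) = +1]
  = (41/5)    [QR: 5 ≡ 1 mod 4, sign kept]
  = (1/5)    [41 ≡ 1 mod 5]
  = 1    [(1/5) = 1]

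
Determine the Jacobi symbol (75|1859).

1

Both 75 ≡ 3 and 1859 ≡ 3 (mod 4), so reciprocity gives (75|1859) = -(1859|75). Reduce: 1859 ≡ 59 (mod 75). Now have -(59|75).
Both 59 ≡ 3 and 75 ≡ 3 (mod 4), so reciprocity gives (59|75) = -(75|59). Reduce: 75 ≡ 16 (mod 59). Now have (16|59).
Factor out 2: 16 = 2^4. Since 59 ≡ 3 (mod 8), (2|59) = -1, and (2|59)^4 = +1. Now have (1|59).
(1|59) = 1. Collecting the sign factors: 1.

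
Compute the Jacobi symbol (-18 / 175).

-1

Reduce the numerator: -18 ≡ 157 (mod 175), so (-18 / 175) = (157 / 175).
157 ≡ 1 (mod 4), so quadratic reciprocity gives (157 / 175) = (175 / 157). Reduce: 175 ≡ 18 (mod 157). Now have (18 / 157).
Factor out 2: 18 = 2·9. Since 157 ≡ 5 (mod 8), (2 / 157) = -1. Now have -(9 / 157).
9 ≡ 1 (mod 4), so quadratic reciprocity gives (9 / 157) = (157 / 9). Reduce: 157 ≡ 4 (mod 9). Now have -(4 / 9).
Factor out 2: 4 = 2^2. Since 9 ≡ 1 (mod 8), (2 / 9) = +1, and (2 / 9)^2 = +1. Now have -(1 / 9).
(1 / 9) = 1. Collecting the sign factors: -1.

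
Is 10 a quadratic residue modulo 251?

no

(10/251)
  = -(5/251)    [251 ≡ 3 mod 8 ⇒ (2/251) = -1]
  = -(251/5)    [QR: 5 ≡ 1 mod 4, sign kept]
  = -(1/5)    [251 ≡ 1 mod 5]
  = -1    [(1/5) = 1]
The Legendre symbol is -1, so x^2 ≡ 10 (mod 251) has no solution.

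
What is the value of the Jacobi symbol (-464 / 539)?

1

(-464 / 539)
  = (75 / 539)    [-464 ≡ 75 mod 539]
  = -(539 / 75)    [QR: both ≡ 3 mod 4, sign flips]
  = -(14 / 75)    [539 ≡ 14 mod 75]
  = (7 / 75)    [75 ≡ 3 mod 8 ⇒ (2 / 75) = -1]
  = -(75 / 7)    [QR: both ≡ 3 mod 4, sign flips]
  = -(5 / 7)    [75 ≡ 5 mod 7]
  = -(7 / 5)    [QR: 5 ≡ 1 mod 4, sign kept]
  = -(2 / 5)    [7 ≡ 2 mod 5]
  = (1 / 5)    [5 ≡ 5 mod 8 ⇒ (2 / 5) = -1]
  = 1    [(1 / 5) = 1]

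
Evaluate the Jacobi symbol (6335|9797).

1

(6335|9797)
  = (9797|6335)    [QR: 9797 ≡ 1 mod 4, sign kept]
  = (3462|6335)    [9797 ≡ 3462 mod 6335]
  = (1731|6335)    [6335 ≡ 7 mod 8 ⇒ (2|6335) = +1]
  = -(6335|1731)    [QR: both ≡ 3 mod 4, sign flips]
  = -(1142|1731)    [6335 ≡ 1142 mod 1731]
  = (571|1731)    [1731 ≡ 3 mod 8 ⇒ (2|1731) = -1]
  = -(1731|571)    [QR: both ≡ 3 mod 4, sign flips]
  = -(18|571)    [1731 ≡ 18 mod 571]
  = (9|571)    [571 ≡ 3 mod 8 ⇒ (2|571) = -1]
  = (571|9)    [QR: 9 ≡ 1 mod 4, sign kept]
  = (4|9)    [571 ≡ 4 mod 9]
  = (1|9)    [9 ≡ 1 mod 8 ⇒ (2|9)^2 = +1]
  = 1    [(1|9) = 1]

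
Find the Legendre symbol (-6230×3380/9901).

1

By multiplicativity, (-6230·3380/9901) = (-6230/9901)·(3380/9901).
First factor (-6230/9901):
Reduce the numerator: -6230 ≡ 3671 (mod 9901), so (-6230/9901) = (3671/9901).
9901 ≡ 1 (mod 4), so quadratic reciprocity gives (3671/9901) = (9901/3671). Reduce: 9901 ≡ 2559 (mod 3671). Now have (2559/3671).
Both 2559 ≡ 3 and 3671 ≡ 3 (mod 4), so reciprocity gives (2559/3671) = -(3671/2559). Reduce: 3671 ≡ 1112 (mod 2559). Now have -(1112/2559).
Factor out 2: 1112 = 2^3·139. Since 2559 ≡ 7 (mod 8), (2/2559) = +1, and (2/2559)^3 = +1. Now have -(139/2559).
Both 139 ≡ 3 and 2559 ≡ 3 (mod 4), so reciprocity gives (139/2559) = -(2559/139). Reduce: 2559 ≡ 57 (mod 139). Now have (57/139).
57 ≡ 1 (mod 4), so quadratic reciprocity gives (57/139) = (139/57). Reduce: 139 ≡ 25 (mod 57). Now have (25/57).
25 ≡ 1 (mod 4), so quadratic reciprocity gives (25/57) = (57/25). Reduce: 57 ≡ 7 (mod 25). Now have (7/25).
25 ≡ 1 (mod 4), so quadratic reciprocity gives (7/25) = (25/7). Reduce: 25 ≡ 4 (mod 7). Now have (4/7).
Factor out 2: 4 = 2^2. Since 7 ≡ 7 (mod 8), (2/7) = +1, and (2/7)^2 = +1. Now have (1/7).
(1/7) = 1. Collecting the sign factors: 1.
Second factor (3380/9901):
Factor out 2: 3380 = 2^2·845. Since 9901 ≡ 5 (mod 8), (2/9901) = -1, and (2/9901)^2 = +1. Now have (845/9901).
845 ≡ 1 (mod 4), so quadratic reciprocity gives (845/9901) = (9901/845). Reduce: 9901 ≡ 606 (mod 845). Now have (606/845).
Factor out 2: 606 = 2·303. Since 845 ≡ 5 (mod 8), (2/845) = -1. Now have -(303/845).
845 ≡ 1 (mod 4), so quadratic reciprocity gives (303/845) = (845/303). Reduce: 845 ≡ 239 (mod 303). Now have -(239/303).
Both 239 ≡ 3 and 303 ≡ 3 (mod 4), so reciprocity gives (239/303) = -(303/239). Reduce: 303 ≡ 64 (mod 239). Now have (64/239).
Factor out 2: 64 = 2^6. Since 239 ≡ 7 (mod 8), (2/239) = +1, and (2/239)^6 = +1. Now have (1/239).
(1/239) = 1. Collecting the sign factors: 1.
Product: (1)·(1) = 1.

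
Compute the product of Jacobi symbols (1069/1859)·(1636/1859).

By multiplicativity, (1069·1636/1859) = (1069/1859)·(1636/1859).
First factor (1069/1859):
1069 ≡ 1 (mod 4), so quadratic reciprocity gives (1069/1859) = (1859/1069). Reduce: 1859 ≡ 790 (mod 1069). Now have (790/1069).
Factor out 2: 790 = 2·395. Since 1069 ≡ 5 (mod 8), (2/1069) = -1. Now have -(395/1069).
1069 ≡ 1 (mod 4), so quadratic reciprocity gives (395/1069) = (1069/395). Reduce: 1069 ≡ 279 (mod 395). Now have -(279/395).
Both 279 ≡ 3 and 395 ≡ 3 (mod 4), so reciprocity gives (279/395) = -(395/279). Reduce: 395 ≡ 116 (mod 279). Now have (116/279).
Factor out 2: 116 = 2^2·29. Since 279 ≡ 7 (mod 8), (2/279) = +1, and (2/279)^2 = +1. Now have (29/279).
29 ≡ 1 (mod 4), so quadratic reciprocity gives (29/279) = (279/29). Reduce: 279 ≡ 18 (mod 29). Now have (18/29).
Factor out 2: 18 = 2·9. Since 29 ≡ 5 (mod 8), (2/29) = -1. Now have -(9/29).
9 ≡ 1 (mod 4), so quadratic reciprocity gives (9/29) = (29/9). Reduce: 29 ≡ 2 (mod 9). Now have -(2/9).
Factor out 2: 2 = 2. Since 9 ≡ 1 (mod 8), (2/9) = +1. Now have -(1/9).
(1/9) = 1. Collecting the sign factors: -1.
Second factor (1636/1859):
Factor out 2: 1636 = 2^2·409. Since 1859 ≡ 3 (mod 8), (2/1859) = -1, and (2/1859)^2 = +1. Now have (409/1859).
409 ≡ 1 (mod 4), so quadratic reciprocity gives (409/1859) = (1859/409). Reduce: 1859 ≡ 223 (mod 409). Now have (223/409).
409 ≡ 1 (mod 4), so quadratic reciprocity gives (223/409) = (409/223). Reduce: 409 ≡ 186 (mod 223). Now have (186/223).
Factor out 2: 186 = 2·93. Since 223 ≡ 7 (mod 8), (2/223) = +1. Now have (93/223).
93 ≡ 1 (mod 4), so quadratic reciprocity gives (93/223) = (223/93). Reduce: 223 ≡ 37 (mod 93). Now have (37/93).
37 ≡ 1 (mod 4), so quadratic reciprocity gives (37/93) = (93/37). Reduce: 93 ≡ 19 (mod 37). Now have (19/37).
37 ≡ 1 (mod 4), so quadratic reciprocity gives (19/37) = (37/19). Reduce: 37 ≡ 18 (mod 19). Now have (18/19).
Factor out 2: 18 = 2·9. Since 19 ≡ 3 (mod 8), (2/19) = -1. Now have -(9/19).
9 ≡ 1 (mod 4), so quadratic reciprocity gives (9/19) = (19/9). Reduce: 19 ≡ 1 (mod 9). Now have -(1/9).
(1/9) = 1. Collecting the sign factors: -1.
Product: (-1)·(-1) = 1.

1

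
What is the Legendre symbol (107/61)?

1

Reduce the numerator: 107 ≡ 46 (mod 61), so (107/61) = (46/61).
Factor out 2: 46 = 2·23. Since 61 ≡ 5 (mod 8), (2/61) = -1. Now have -(23/61).
61 ≡ 1 (mod 4), so quadratic reciprocity gives (23/61) = (61/23). Reduce: 61 ≡ 15 (mod 23). Now have -(15/23).
Both 15 ≡ 3 and 23 ≡ 3 (mod 4), so reciprocity gives (15/23) = -(23/15). Reduce: 23 ≡ 8 (mod 15). Now have (8/15).
Factor out 2: 8 = 2^3. Since 15 ≡ 7 (mod 8), (2/15) = +1, and (2/15)^3 = +1. Now have (1/15).
(1/15) = 1. Collecting the sign factors: 1.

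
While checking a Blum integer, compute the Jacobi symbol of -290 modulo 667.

Reduce the numerator: -290 ≡ 377 (mod 667), so (-290/667) = (377/667).
377 ≡ 1 (mod 4), so quadratic reciprocity gives (377/667) = (667/377). Reduce: 667 ≡ 290 (mod 377). Now have (290/377).
Factor out 2: 290 = 2·145. Since 377 ≡ 1 (mod 8), (2/377) = +1. Now have (145/377).
145 ≡ 1 (mod 4), so quadratic reciprocity gives (145/377) = (377/145). Reduce: 377 ≡ 87 (mod 145). Now have (87/145).
145 ≡ 1 (mod 4), so quadratic reciprocity gives (87/145) = (145/87). Reduce: 145 ≡ 58 (mod 87). Now have (58/87).
Factor out 2: 58 = 2·29. Since 87 ≡ 7 (mod 8), (2/87) = +1. Now have (29/87).
29 ≡ 1 (mod 4), so quadratic reciprocity gives (29/87) = (87/29). Reduce: 87 ≡ 0 (mod 29). Now have (0/29).
The numerator is now 0 with denominator 29 > 1: the symbol is 0.

0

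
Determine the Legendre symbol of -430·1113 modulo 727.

-1

By multiplicativity, (-430·1113/727) = (-430/727)·(1113/727).
First factor (-430/727):
Pull out -1: (-430/727) = (-1/727)·(430/727). Since 727 ≡ 3 (mod 4), (-1/727) = -1. Now have -(430/727).
Factor out 2: 430 = 2·215. Since 727 ≡ 7 (mod 8), (2/727) = +1. Now have -(215/727).
Both 215 ≡ 3 and 727 ≡ 3 (mod 4), so reciprocity gives (215/727) = -(727/215). Reduce: 727 ≡ 82 (mod 215). Now have (82/215).
Factor out 2: 82 = 2·41. Since 215 ≡ 7 (mod 8), (2/215) = +1. Now have (41/215).
41 ≡ 1 (mod 4), so quadratic reciprocity gives (41/215) = (215/41). Reduce: 215 ≡ 10 (mod 41). Now have (10/41).
Factor out 2: 10 = 2·5. Since 41 ≡ 1 (mod 8), (2/41) = +1. Now have (5/41).
5 ≡ 1 (mod 4), so quadratic reciprocity gives (5/41) = (41/5). Reduce: 41 ≡ 1 (mod 5). Now have (1/5).
(1/5) = 1. Collecting the sign factors: 1.
Second factor (1113/727):
Reduce the numerator: 1113 ≡ 386 (mod 727), so (1113/727) = (386/727).
Factor out 2: 386 = 2·193. Since 727 ≡ 7 (mod 8), (2/727) = +1. Now have (193/727).
193 ≡ 1 (mod 4), so quadratic reciprocity gives (193/727) = (727/193). Reduce: 727 ≡ 148 (mod 193). Now have (148/193).
Factor out 2: 148 = 2^2·37. Since 193 ≡ 1 (mod 8), (2/193) = +1, and (2/193)^2 = +1. Now have (37/193).
37 ≡ 1 (mod 4), so quadratic reciprocity gives (37/193) = (193/37). Reduce: 193 ≡ 8 (mod 37). Now have (8/37).
Factor out 2: 8 = 2^3. Since 37 ≡ 5 (mod 8), (2/37) = -1, and (2/37)^3 = -1. Now have -(1/37).
(1/37) = 1. Collecting the sign factors: -1.
Product: (1)·(-1) = -1.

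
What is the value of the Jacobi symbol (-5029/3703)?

(-5029/3703)
  = -(5029/3703)    [3703 ≡ 3 mod 4 ⇒ (-1/3703) = -1]
  = -(1326/3703)    [5029 ≡ 1326 mod 3703]
  = -(663/3703)    [3703 ≡ 7 mod 8 ⇒ (2/3703) = +1]
  = (3703/663)    [QR: both ≡ 3 mod 4, sign flips]
  = (388/663)    [3703 ≡ 388 mod 663]
  = (97/663)    [663 ≡ 7 mod 8 ⇒ (2/663)^2 = +1]
  = (663/97)    [QR: 97 ≡ 1 mod 4, sign kept]
  = (81/97)    [663 ≡ 81 mod 97]
  = (97/81)    [QR: 81 ≡ 1 mod 4, sign kept]
  = (16/81)    [97 ≡ 16 mod 81]
  = (1/81)    [81 ≡ 1 mod 8 ⇒ (2/81)^4 = +1]
  = 1    [(1/81) = 1]

1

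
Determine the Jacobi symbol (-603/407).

Reduce the numerator: -603 ≡ 211 (mod 407), so (-603/407) = (211/407).
Both 211 ≡ 3 and 407 ≡ 3 (mod 4), so reciprocity gives (211/407) = -(407/211). Reduce: 407 ≡ 196 (mod 211). Now have -(196/211).
Factor out 2: 196 = 2^2·49. Since 211 ≡ 3 (mod 8), (2/211) = -1, and (2/211)^2 = +1. Now have -(49/211).
49 ≡ 1 (mod 4), so quadratic reciprocity gives (49/211) = (211/49). Reduce: 211 ≡ 15 (mod 49). Now have -(15/49).
49 ≡ 1 (mod 4), so quadratic reciprocity gives (15/49) = (49/15). Reduce: 49 ≡ 4 (mod 15). Now have -(4/15).
Factor out 2: 4 = 2^2. Since 15 ≡ 7 (mod 8), (2/15) = +1, and (2/15)^2 = +1. Now have -(1/15).
(1/15) = 1. Collecting the sign factors: -1.

-1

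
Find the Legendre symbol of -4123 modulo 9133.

Reduce the numerator: -4123 ≡ 5010 (mod 9133), so (-4123/9133) = (5010/9133).
Factor out 2: 5010 = 2·2505. Since 9133 ≡ 5 (mod 8), (2/9133) = -1. Now have -(2505/9133).
2505 ≡ 1 (mod 4), so quadratic reciprocity gives (2505/9133) = (9133/2505). Reduce: 9133 ≡ 1618 (mod 2505). Now have -(1618/2505).
Factor out 2: 1618 = 2·809. Since 2505 ≡ 1 (mod 8), (2/2505) = +1. Now have -(809/2505).
809 ≡ 1 (mod 4), so quadratic reciprocity gives (809/2505) = (2505/809). Reduce: 2505 ≡ 78 (mod 809). Now have -(78/809).
Factor out 2: 78 = 2·39. Since 809 ≡ 1 (mod 8), (2/809) = +1. Now have -(39/809).
809 ≡ 1 (mod 4), so quadratic reciprocity gives (39/809) = (809/39). Reduce: 809 ≡ 29 (mod 39). Now have -(29/39).
29 ≡ 1 (mod 4), so quadratic reciprocity gives (29/39) = (39/29). Reduce: 39 ≡ 10 (mod 29). Now have -(10/29).
Factor out 2: 10 = 2·5. Since 29 ≡ 5 (mod 8), (2/29) = -1. Now have (5/29).
5 ≡ 1 (mod 4), so quadratic reciprocity gives (5/29) = (29/5). Reduce: 29 ≡ 4 (mod 5). Now have (4/5).
Factor out 2: 4 = 2^2. Since 5 ≡ 5 (mod 8), (2/5) = -1, and (2/5)^2 = +1. Now have (1/5).
(1/5) = 1. Collecting the sign factors: 1.

1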